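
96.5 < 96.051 False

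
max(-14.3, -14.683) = -14.3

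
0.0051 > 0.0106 False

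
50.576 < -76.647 False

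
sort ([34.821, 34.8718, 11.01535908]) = [11.01535908, 34.821, 34.8718]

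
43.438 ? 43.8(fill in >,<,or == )<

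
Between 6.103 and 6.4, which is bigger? 6.4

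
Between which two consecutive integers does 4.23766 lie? 4 and 5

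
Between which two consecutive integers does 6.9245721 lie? 6 and 7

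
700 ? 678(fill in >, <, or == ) >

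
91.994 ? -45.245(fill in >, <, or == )>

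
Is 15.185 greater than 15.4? No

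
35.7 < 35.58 False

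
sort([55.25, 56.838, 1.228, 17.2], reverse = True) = [56.838, 55.25, 17.2, 1.228]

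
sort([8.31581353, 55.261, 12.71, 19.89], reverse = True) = [55.261, 19.89, 12.71, 8.31581353]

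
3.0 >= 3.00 True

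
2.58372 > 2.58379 False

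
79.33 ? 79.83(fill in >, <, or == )<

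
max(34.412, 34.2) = 34.412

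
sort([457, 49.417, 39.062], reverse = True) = [457, 49.417, 39.062]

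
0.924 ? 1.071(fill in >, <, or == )<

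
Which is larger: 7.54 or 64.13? 64.13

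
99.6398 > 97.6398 True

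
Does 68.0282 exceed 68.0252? Yes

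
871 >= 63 True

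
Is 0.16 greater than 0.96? No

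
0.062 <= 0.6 True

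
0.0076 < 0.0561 True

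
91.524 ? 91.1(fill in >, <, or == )>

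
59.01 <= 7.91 False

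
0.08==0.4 False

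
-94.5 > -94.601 True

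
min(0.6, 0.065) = 0.065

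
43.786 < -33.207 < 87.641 False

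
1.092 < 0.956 False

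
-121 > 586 False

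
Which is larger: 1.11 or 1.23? 1.23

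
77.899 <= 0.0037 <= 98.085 False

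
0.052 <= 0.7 True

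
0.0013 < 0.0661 True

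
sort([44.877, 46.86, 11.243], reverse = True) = [46.86, 44.877, 11.243]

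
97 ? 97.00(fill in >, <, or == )==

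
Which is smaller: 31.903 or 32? 31.903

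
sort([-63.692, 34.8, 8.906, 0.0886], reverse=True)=[34.8, 8.906, 0.0886, -63.692]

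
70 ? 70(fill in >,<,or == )==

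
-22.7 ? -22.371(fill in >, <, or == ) <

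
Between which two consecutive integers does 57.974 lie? 57 and 58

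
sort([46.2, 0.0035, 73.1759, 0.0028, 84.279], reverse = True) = [84.279, 73.1759, 46.2, 0.0035, 0.0028]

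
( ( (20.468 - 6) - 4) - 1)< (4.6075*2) False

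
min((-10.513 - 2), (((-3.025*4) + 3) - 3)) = -12.513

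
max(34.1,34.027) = 34.1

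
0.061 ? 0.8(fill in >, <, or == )<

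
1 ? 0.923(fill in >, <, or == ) >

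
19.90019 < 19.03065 False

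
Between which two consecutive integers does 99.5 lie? 99 and 100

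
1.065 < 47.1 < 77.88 True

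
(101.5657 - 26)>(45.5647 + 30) True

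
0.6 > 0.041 True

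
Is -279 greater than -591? Yes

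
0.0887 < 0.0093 False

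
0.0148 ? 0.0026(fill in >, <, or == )>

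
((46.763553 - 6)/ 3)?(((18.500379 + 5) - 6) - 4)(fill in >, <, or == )>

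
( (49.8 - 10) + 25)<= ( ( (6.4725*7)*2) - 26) False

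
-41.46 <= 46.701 True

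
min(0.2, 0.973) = 0.2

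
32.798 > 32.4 True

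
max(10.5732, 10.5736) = 10.5736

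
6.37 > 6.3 True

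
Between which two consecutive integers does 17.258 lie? 17 and 18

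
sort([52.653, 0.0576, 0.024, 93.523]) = [0.024, 0.0576, 52.653, 93.523]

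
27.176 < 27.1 False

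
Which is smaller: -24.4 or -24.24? -24.4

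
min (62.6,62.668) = 62.6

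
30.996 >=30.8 True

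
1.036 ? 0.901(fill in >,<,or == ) >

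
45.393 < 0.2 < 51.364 False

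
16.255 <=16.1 False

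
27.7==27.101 False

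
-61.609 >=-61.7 True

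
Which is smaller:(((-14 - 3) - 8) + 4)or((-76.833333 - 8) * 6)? ((-76.833333 - 8) * 6)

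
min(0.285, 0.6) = 0.285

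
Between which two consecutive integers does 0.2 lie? 0 and 1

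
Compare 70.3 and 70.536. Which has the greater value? 70.536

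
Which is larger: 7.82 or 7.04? 7.82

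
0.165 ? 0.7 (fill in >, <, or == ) <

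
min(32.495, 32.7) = 32.495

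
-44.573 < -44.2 True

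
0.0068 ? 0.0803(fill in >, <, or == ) <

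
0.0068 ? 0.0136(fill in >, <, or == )<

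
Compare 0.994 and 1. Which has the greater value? 1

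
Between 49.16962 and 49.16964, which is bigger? 49.16964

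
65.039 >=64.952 True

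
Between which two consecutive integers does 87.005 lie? 87 and 88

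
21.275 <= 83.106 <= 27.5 False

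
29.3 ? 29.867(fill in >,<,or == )<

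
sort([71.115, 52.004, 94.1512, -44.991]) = [-44.991, 52.004, 71.115, 94.1512]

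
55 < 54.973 False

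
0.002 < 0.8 True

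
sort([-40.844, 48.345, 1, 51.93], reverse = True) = [51.93, 48.345, 1, -40.844]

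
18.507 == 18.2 False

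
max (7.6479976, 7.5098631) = 7.6479976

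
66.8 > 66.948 False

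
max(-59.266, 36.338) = 36.338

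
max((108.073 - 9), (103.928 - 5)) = 99.073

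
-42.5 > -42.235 False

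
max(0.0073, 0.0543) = 0.0543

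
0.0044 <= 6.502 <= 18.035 True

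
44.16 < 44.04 False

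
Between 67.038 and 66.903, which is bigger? 67.038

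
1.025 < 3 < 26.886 True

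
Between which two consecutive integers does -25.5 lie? -26 and -25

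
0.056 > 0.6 False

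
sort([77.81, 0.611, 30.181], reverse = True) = [77.81, 30.181, 0.611]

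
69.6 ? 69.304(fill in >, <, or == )>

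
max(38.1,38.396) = 38.396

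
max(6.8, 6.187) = 6.8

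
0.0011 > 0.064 False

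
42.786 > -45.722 True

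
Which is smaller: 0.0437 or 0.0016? 0.0016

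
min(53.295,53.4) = 53.295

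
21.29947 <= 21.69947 True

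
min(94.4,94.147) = 94.147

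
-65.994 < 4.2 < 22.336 True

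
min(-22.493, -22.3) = -22.493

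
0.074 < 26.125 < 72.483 True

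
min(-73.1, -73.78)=-73.78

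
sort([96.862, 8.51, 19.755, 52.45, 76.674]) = [8.51, 19.755, 52.45, 76.674, 96.862]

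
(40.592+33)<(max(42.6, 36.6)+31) True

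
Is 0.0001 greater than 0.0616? No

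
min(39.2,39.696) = 39.2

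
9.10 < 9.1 False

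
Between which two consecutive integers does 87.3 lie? 87 and 88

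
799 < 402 False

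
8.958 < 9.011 True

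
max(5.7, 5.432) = 5.7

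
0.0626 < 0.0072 False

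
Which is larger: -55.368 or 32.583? 32.583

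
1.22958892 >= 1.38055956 False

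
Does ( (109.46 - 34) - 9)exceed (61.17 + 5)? Yes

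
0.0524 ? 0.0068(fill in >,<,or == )>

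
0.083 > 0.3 False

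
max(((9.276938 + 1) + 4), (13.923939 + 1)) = 14.923939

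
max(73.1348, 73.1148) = 73.1348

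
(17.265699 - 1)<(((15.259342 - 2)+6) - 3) False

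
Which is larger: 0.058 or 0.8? 0.8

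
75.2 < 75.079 False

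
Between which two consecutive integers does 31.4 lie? 31 and 32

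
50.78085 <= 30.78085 False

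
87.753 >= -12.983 True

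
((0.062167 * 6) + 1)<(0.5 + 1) True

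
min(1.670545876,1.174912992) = 1.174912992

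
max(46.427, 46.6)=46.6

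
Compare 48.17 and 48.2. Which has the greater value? 48.2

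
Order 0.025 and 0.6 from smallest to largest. 0.025, 0.6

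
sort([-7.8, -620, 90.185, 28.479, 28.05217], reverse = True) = [90.185, 28.479, 28.05217, -7.8, -620]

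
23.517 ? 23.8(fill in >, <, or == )<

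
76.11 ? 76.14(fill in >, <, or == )<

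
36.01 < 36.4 True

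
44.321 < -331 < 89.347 False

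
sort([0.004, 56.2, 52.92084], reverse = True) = [56.2, 52.92084, 0.004]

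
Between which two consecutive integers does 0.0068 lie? 0 and 1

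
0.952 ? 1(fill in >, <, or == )<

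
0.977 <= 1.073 True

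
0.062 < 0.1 True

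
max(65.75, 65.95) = 65.95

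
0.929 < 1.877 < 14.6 True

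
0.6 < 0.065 False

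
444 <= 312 False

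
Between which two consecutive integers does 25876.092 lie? 25876 and 25877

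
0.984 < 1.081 True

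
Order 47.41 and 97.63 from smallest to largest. 47.41, 97.63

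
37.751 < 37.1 False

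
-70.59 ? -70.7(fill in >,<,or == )>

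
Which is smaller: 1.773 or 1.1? 1.1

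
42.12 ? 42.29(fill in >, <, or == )<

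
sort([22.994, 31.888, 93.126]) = [22.994, 31.888, 93.126]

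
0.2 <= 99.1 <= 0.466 False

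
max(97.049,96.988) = 97.049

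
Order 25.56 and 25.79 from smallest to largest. 25.56, 25.79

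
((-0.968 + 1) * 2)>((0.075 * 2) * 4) False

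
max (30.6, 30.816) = 30.816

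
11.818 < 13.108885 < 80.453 True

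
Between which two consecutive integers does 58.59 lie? 58 and 59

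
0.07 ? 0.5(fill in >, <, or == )<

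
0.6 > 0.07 True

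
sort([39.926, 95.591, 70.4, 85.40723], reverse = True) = [95.591, 85.40723, 70.4, 39.926]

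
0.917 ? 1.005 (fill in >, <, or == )<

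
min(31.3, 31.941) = 31.3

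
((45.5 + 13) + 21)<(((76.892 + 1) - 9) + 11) True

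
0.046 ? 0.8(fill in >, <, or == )<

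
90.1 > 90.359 False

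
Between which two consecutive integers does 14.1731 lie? 14 and 15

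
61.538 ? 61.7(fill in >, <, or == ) <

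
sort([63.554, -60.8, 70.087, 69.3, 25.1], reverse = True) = [70.087, 69.3, 63.554, 25.1, -60.8]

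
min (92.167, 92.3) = 92.167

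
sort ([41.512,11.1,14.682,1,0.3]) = [0.3,1,11.1,14.682,41.512]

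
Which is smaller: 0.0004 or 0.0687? 0.0004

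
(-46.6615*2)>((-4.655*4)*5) False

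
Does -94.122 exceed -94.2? Yes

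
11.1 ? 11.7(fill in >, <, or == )<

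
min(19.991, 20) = 19.991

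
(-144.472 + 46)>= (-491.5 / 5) False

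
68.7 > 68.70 False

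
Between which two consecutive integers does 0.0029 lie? 0 and 1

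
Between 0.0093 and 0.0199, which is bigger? 0.0199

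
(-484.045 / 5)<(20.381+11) True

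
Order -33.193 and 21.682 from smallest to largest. -33.193, 21.682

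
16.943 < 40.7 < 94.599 True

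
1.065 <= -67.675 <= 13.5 False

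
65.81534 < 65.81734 True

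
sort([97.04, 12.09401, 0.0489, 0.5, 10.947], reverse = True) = [97.04, 12.09401, 10.947, 0.5, 0.0489]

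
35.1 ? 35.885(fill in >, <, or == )<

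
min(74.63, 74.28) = 74.28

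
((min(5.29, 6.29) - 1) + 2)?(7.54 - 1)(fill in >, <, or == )<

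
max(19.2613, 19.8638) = 19.8638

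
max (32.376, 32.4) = 32.4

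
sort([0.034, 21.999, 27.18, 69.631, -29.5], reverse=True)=[69.631, 27.18, 21.999, 0.034, -29.5]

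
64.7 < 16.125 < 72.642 False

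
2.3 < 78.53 True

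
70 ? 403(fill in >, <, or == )<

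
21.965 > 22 False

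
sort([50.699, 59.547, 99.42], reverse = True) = [99.42, 59.547, 50.699]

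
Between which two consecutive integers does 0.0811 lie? 0 and 1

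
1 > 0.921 True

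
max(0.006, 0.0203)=0.0203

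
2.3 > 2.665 False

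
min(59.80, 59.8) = 59.80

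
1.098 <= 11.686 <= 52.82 True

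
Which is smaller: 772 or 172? 172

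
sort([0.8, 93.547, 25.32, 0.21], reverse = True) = [93.547, 25.32, 0.8, 0.21]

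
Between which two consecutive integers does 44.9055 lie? 44 and 45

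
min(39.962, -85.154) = -85.154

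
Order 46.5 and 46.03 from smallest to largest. 46.03, 46.5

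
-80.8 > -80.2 False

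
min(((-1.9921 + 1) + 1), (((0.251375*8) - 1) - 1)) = 0.0079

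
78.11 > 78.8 False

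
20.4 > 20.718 False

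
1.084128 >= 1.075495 True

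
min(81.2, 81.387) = 81.2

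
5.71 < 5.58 False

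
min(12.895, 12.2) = 12.2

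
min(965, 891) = 891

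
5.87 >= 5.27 True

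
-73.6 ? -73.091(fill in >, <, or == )<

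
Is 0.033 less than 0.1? Yes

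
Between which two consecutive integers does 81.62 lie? 81 and 82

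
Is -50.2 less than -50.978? No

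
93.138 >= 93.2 False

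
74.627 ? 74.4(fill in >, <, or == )>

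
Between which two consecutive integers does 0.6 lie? 0 and 1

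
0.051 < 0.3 True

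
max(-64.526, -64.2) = -64.2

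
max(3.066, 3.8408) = 3.8408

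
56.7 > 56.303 True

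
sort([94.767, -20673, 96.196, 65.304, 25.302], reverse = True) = [96.196, 94.767, 65.304, 25.302, -20673]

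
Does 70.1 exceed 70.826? No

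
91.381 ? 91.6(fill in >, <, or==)<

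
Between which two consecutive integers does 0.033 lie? 0 and 1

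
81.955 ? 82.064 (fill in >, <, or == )<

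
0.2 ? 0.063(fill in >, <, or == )>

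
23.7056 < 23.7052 False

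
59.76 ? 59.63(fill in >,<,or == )>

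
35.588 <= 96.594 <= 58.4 False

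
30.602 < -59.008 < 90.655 False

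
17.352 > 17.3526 False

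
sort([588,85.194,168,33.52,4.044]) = [4.044,33.52,85.194,168,588]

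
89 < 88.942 False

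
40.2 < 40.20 False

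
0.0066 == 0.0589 False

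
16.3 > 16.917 False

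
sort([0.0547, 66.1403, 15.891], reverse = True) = [66.1403, 15.891, 0.0547]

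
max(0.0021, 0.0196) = 0.0196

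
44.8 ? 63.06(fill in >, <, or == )<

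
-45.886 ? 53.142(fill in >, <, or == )<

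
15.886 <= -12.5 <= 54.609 False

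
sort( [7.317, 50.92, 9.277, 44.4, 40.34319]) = [7.317, 9.277, 40.34319, 44.4, 50.92]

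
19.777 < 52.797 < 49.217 False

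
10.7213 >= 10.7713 False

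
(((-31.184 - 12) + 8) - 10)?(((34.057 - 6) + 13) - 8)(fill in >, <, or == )<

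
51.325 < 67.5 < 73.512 True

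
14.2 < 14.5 True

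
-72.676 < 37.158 True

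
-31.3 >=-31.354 True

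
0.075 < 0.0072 False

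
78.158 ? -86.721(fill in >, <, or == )>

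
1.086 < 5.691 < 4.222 False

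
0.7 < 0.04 False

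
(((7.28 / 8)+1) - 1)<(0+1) True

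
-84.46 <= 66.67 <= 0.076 False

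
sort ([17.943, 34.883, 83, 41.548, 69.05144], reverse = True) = [83, 69.05144, 41.548, 34.883, 17.943]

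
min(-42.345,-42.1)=-42.345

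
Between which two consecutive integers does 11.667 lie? 11 and 12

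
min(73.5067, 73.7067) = 73.5067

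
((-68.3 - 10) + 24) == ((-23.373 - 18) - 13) False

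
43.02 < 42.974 False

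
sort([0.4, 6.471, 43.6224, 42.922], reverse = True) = [43.6224, 42.922, 6.471, 0.4]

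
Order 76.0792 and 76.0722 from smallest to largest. 76.0722, 76.0792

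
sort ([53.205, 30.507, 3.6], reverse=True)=[53.205, 30.507, 3.6]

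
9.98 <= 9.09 False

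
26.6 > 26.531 True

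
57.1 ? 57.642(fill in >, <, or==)<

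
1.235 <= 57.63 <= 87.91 True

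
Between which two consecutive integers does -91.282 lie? -92 and -91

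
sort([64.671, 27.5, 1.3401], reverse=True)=[64.671, 27.5, 1.3401]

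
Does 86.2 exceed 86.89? No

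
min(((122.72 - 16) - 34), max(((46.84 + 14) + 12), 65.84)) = 72.72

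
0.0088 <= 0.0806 True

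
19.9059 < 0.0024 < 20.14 False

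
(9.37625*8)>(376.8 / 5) False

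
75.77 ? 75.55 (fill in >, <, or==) >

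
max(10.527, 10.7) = 10.7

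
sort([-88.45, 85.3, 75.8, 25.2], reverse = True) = [85.3, 75.8, 25.2, -88.45]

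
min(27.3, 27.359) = 27.3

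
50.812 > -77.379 True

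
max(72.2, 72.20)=72.20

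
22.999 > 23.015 False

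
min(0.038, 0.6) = 0.038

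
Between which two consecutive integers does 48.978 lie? 48 and 49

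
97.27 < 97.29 True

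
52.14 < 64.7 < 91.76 True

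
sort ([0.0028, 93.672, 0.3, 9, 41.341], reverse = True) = [93.672, 41.341, 9, 0.3, 0.0028]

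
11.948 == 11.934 False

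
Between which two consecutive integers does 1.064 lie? 1 and 2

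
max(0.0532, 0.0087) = 0.0532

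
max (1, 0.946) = 1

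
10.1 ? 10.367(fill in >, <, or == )<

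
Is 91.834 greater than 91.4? Yes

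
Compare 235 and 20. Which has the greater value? 235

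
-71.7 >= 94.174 False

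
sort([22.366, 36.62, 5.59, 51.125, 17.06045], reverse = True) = [51.125, 36.62, 22.366, 17.06045, 5.59]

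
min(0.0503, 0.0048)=0.0048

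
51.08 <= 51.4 True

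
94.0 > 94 False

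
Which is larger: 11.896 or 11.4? 11.896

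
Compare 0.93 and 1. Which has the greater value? 1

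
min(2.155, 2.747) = 2.155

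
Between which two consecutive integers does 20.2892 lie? 20 and 21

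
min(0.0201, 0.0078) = 0.0078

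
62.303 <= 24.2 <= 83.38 False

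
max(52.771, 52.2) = 52.771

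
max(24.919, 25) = 25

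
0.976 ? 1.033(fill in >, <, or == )<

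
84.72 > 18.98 True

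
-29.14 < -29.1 True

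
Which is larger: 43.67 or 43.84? 43.84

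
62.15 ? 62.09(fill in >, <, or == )>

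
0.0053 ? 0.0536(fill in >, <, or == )<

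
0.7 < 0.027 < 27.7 False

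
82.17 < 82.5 True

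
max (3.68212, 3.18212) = 3.68212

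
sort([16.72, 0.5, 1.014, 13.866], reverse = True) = [16.72, 13.866, 1.014, 0.5]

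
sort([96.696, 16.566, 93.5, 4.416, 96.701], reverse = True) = [96.701, 96.696, 93.5, 16.566, 4.416]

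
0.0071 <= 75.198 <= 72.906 False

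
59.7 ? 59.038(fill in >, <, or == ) >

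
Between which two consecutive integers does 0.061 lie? 0 and 1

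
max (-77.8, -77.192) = -77.192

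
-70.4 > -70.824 True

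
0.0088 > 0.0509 False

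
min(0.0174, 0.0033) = 0.0033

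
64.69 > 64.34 True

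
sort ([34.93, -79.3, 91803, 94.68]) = [-79.3, 34.93, 94.68, 91803]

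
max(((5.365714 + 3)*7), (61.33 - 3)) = 58.559998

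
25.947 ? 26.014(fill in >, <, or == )<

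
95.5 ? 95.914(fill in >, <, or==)<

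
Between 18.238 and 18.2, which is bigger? 18.238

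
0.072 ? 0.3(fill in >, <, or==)<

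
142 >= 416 False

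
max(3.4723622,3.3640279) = 3.4723622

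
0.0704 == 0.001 False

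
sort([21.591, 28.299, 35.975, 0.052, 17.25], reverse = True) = [35.975, 28.299, 21.591, 17.25, 0.052]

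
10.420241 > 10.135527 True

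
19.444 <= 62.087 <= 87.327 True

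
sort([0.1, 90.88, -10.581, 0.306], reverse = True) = [90.88, 0.306, 0.1, -10.581]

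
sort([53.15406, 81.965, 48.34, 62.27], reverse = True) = [81.965, 62.27, 53.15406, 48.34]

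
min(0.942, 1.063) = 0.942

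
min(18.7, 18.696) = 18.696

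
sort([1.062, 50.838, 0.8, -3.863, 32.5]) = [-3.863, 0.8, 1.062, 32.5, 50.838]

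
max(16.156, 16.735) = 16.735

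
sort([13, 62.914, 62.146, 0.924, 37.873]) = [0.924, 13, 37.873, 62.146, 62.914]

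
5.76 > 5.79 False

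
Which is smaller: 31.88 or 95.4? 31.88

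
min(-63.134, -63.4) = -63.4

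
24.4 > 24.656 False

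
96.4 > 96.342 True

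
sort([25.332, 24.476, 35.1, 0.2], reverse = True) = [35.1, 25.332, 24.476, 0.2]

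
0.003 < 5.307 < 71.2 True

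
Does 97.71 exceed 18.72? Yes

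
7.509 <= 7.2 False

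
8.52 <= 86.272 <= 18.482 False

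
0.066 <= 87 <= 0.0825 False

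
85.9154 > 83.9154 True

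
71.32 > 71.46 False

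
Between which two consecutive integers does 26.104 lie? 26 and 27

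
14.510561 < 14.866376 True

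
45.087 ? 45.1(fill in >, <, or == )<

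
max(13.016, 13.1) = 13.1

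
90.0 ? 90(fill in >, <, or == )==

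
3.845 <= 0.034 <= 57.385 False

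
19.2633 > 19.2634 False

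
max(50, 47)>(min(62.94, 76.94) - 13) True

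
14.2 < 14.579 True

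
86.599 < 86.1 False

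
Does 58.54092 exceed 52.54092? Yes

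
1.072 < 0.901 False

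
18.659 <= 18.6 False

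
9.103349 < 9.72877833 True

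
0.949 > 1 False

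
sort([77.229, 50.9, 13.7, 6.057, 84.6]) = [6.057, 13.7, 50.9, 77.229, 84.6]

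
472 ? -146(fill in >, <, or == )>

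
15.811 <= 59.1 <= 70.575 True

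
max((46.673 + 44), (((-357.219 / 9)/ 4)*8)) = 90.673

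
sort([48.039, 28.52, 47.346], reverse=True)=[48.039, 47.346, 28.52]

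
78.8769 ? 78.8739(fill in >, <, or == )>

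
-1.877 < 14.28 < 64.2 True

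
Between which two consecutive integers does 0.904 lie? 0 and 1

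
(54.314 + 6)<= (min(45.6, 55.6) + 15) True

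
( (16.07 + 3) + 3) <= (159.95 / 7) True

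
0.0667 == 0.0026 False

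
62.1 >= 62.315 False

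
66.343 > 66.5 False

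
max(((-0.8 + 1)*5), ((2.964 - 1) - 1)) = 1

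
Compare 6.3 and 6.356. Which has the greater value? 6.356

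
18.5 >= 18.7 False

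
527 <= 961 True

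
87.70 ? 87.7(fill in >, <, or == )==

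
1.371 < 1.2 False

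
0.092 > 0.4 False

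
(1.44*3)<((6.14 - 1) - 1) False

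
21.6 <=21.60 True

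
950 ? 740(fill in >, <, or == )>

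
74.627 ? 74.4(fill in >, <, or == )>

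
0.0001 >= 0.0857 False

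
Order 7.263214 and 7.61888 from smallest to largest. 7.263214, 7.61888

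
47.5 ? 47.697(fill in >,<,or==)<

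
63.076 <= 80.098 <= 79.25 False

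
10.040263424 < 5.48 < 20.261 False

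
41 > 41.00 False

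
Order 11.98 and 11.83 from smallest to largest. 11.83,11.98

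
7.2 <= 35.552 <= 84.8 True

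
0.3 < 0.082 False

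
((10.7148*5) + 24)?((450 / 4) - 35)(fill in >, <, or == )>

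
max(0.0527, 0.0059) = 0.0527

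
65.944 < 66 True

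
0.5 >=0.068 True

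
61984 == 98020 False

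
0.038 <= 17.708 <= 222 True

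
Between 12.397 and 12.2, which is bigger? 12.397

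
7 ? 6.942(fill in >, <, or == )>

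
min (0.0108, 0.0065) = 0.0065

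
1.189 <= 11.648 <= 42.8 True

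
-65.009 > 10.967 False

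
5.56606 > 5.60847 False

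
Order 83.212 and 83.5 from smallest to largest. 83.212, 83.5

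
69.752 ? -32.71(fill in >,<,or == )>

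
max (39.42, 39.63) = 39.63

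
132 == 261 False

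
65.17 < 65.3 True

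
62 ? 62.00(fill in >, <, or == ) ==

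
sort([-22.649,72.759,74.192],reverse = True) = [74.192,72.759,-22.649]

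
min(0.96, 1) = 0.96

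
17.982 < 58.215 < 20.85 False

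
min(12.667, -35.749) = -35.749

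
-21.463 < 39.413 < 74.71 True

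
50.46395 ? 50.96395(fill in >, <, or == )<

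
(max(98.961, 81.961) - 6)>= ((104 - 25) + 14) False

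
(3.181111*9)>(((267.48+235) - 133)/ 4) False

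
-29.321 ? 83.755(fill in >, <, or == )<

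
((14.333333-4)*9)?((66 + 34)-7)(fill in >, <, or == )<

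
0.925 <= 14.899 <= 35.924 True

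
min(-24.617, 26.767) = -24.617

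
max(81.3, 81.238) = 81.3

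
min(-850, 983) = -850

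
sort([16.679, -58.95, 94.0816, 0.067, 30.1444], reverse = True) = [94.0816, 30.1444, 16.679, 0.067, -58.95]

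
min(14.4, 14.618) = 14.4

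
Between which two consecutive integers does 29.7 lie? 29 and 30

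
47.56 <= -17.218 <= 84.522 False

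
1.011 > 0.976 True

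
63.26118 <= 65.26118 True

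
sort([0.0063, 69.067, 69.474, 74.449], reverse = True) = [74.449, 69.474, 69.067, 0.0063]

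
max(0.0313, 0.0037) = 0.0313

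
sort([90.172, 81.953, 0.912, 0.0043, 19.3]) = [0.0043, 0.912, 19.3, 81.953, 90.172]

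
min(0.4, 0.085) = 0.085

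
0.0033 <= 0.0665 True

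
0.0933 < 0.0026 False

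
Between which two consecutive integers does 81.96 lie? 81 and 82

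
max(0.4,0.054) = 0.4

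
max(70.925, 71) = 71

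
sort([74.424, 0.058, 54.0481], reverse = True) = [74.424, 54.0481, 0.058]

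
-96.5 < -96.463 True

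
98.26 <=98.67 True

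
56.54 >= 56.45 True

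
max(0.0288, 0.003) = 0.0288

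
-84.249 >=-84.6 True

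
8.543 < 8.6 True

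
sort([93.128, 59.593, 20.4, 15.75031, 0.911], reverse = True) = [93.128, 59.593, 20.4, 15.75031, 0.911]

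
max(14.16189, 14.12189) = 14.16189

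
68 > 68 False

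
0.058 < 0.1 True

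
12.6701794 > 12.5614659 True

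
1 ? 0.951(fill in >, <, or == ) >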